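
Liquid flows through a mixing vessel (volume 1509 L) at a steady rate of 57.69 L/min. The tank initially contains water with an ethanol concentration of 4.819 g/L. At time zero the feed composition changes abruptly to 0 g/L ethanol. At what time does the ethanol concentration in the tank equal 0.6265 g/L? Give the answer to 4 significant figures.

Species balance: V dC/dt = Q(C_in − C) ⇒ τ = V/Q = 26.1570 min.
C(t) = C_in + (C₀ − C_in) e^(−t/τ). Set C = 0.6265 and solve for t:
e^(−t/τ) = (C − C_in)/(C₀ − C_in) = (0.6265 − 0)/(4.819 − 0) = 0.130006
t = −τ ln(…) = 26.1570 × 2.04017 = 53.3649 min.

53.36 min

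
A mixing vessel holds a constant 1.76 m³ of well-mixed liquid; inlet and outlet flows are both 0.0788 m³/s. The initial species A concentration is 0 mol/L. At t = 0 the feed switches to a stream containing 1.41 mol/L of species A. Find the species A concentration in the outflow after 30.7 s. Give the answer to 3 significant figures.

1.05 mol/L

Accumulation = in − out for the solute gives V dC/dt = Q(C_in − C).
So dC/dt = (C_in − C)/τ with τ = V/Q = 1.76/0.0788 = 22.335 s.
This is linear first-order; C(t) = C_in + (C₀ − C_in) e^(−t/τ).
C(30.7) = 1.41 + (0 − 1.41)·e^(−30.7/22.335) = 1.41 + (-1.4100)·0.25296 = 1.0533 mol/L.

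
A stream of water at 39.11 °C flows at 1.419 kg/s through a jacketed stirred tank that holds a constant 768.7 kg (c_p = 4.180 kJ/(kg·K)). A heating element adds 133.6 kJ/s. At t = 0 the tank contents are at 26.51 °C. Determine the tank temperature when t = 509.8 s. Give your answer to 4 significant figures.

Unsteady energy balance on the tank contents: M c_p dT/dt = ṁ c_p (T_in − T) + 133.6.
Rearrange: dT/dt = (T_ss − T)/τ with τ = M/ṁ = 541.720 s and T_ss = T_in + Q̇/(ṁ c_p) = 61.6341 °C.
This is linear first-order; T(t) = T_ss + (T₀ − T_ss) e^(−t/τ).
T(509.8) = 61.6341 + (-35.1241)·e^(−509.8/541.720) = 61.6341 + (-35.1241)·0.390207 = 47.9284 °C.

47.93 °C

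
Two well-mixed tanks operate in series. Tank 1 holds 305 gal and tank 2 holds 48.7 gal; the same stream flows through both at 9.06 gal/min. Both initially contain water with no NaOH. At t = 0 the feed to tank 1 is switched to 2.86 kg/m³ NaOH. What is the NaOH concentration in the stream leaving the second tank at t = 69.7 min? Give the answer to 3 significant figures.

2.43 kg/m³

Species balance on tank i: dCᵢ/dt = (Cᵢ₋₁ − Cᵢ)/τᵢ with τᵢ = Vᵢ/Q.
τ₁ = 305/9.06 = 33.664 min; τ₂ = 48.7/9.06 = 5.3753 min.
Tank 1: C₁ = C_in(1 − e^(−t/τ₁)). Tank 2 (τ₁ ≠ τ₂): C₂ = C_in[1 − (τ₁ e^(−t/τ₁) − τ₂ e^(−t/τ₂))/(τ₁ − τ₂)].
At t = 69.7: e^(−t/τ₁) = 0.12613, e^(−t/τ₂) = 2.3367e-06.
C₂ = 2.86·[1 − (33.664·0.12613 − 5.3753·2.3367e-06)/(28.289)] = 2.86·0.84990 = 2.4307 kg/m³.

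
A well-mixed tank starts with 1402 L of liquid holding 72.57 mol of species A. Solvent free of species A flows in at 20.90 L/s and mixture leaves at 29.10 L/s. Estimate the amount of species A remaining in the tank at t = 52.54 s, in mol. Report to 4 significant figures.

Total volume: dV/dt = Q_in − Q_out = -8.20000 L/s, so V(t) = 1402 − 8.20000 t and V(52.54) = 971.172 L.
No species A enters, so dm/dt = −Q_out · (m/V).
Separate: dm/m = −Q_out dt/V(t) ⇒ ln(m/m₀) = −(Q_out/(Q_in−Q_out)) ln(V/V₀).
m = m₀ (V₀/V)^(Q_out/(Q_in−Q_out)) = 72.57 × (1402/971.172)^(-3.54878) = 19.7196 mol.

19.72 mol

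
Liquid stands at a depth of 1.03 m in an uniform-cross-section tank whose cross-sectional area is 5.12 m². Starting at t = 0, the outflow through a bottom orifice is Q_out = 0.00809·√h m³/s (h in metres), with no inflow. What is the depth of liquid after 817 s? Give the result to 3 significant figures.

Volume balance on the tank: A dh/dt = −0.00809 √h.
∫ h^(−1/2) dh = −(0.00809/A) ∫ dt, giving 2√h = 2√h₀ − (0.00809/A) t.
√h = √1.03 − 0.00809·817/(2·5.12) = 1.0149 − 0.64546 = 0.36943.
h = 0.36943² = 0.13648 m.

0.136 m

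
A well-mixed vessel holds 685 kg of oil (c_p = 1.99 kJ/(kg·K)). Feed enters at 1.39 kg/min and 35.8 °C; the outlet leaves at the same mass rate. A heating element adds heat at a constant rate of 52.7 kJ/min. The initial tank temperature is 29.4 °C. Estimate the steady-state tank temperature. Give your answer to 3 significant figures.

54.9 °C

Heat balance on the well-mixed liquid: M c_p dT/dt = ṁ c_p (T_in − T) + 52.7.
At steady state dT/dt = 0 ⇒ T_ss = T_in + Q̇/(ṁ c_p) = 35.8 + 52.7/(1.39·1.99) = 54.852 °C.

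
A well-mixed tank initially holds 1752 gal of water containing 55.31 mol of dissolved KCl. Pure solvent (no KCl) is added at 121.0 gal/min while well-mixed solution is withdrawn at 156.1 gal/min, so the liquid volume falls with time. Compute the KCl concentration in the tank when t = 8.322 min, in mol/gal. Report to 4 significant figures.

0.01683 mol/gal

Let m(t) be the amount of KCl. Volume: V(t) = V₀ + (Q_in − Q_out) t = 1752 − 35.1000 t; V(8.322) = 1459.90 gal.
Solute balance: dm/dt = 0 − Q_out C = −Q_out m/V(t).
Separate: dm/m = −Q_out dt/V(t) ⇒ ln(m/m₀) = −(Q_out/(Q_in−Q_out)) ln(V/V₀).
m = m₀ (V₀/V)^(Q_out/(Q_in−Q_out)) = 55.31 × (1752/1459.90)^(-4.44729) = 24.5768 mol.
C = m/V = 24.5768/1459.90 = 0.0168346 mol/gal.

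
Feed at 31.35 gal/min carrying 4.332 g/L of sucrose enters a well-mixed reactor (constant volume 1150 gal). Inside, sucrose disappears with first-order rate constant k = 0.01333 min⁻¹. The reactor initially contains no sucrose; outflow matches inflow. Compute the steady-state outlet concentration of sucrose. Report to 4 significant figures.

2.909 g/L

V dC/dt = Q(C_in − C) − k V C.
Steady state (dC/dt = 0): C_ss = Q C_in/(Q + kV) = C_in/(1 + kV/Q).
C_ss = 31.35·4.332/(31.35 + 0.01333·1150) = 135.808/46.6795 = 2.90938 g/L.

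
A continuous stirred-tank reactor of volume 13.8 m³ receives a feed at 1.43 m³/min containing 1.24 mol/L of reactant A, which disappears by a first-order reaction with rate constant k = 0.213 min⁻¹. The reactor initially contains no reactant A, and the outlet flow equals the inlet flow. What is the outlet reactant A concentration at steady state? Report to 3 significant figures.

Accumulation = in − out − consumed: V dC/dt = Q C_in − Q C − k V C.
At steady state: 0 = Q C_in − (Q + kV) C_ss, so C_ss = Q C_in/(Q + kV).
C_ss = 1.43·1.24/(1.43 + 0.213·13.8) = 1.7732/4.3694 = 0.40582 mol/L.

0.406 mol/L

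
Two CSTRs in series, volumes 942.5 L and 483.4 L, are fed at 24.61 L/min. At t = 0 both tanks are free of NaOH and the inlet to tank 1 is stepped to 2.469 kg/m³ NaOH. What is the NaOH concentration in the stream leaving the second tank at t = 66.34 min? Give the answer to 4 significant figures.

Time constants: τᵢ = Vᵢ/Q for each well-mixed tank.
τ₁ = 942.5/24.61 = 38.2974 min; τ₂ = 483.4/24.61 = 19.6424 min.
Tank 1: C₁ = C_in(1 − e^(−t/τ₁)). Tank 2 (τ₁ ≠ τ₂): C₂ = C_in[1 − (τ₁ e^(−t/τ₁) − τ₂ e^(−t/τ₂))/(τ₁ − τ₂)].
At t = 66.34: e^(−t/τ₁) = 0.176889, e^(−t/τ₂) = 0.0341366.
C₂ = 2.469·[1 − (38.2974·0.176889 − 19.6424·0.0341366)/(18.6550)] = 2.469·0.672802 = 1.66115 kg/m³.

1.661 kg/m³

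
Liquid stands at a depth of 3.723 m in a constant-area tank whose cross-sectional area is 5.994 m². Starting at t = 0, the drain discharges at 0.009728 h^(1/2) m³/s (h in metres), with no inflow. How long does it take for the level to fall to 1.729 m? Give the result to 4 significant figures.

Volume balance on the tank: A dh/dt = −0.009728 √h.
∫ h^(−1/2) dh = −(0.009728/A) ∫ dt, giving 2√h = 2√h₀ − (0.009728/A) t.
t = 2A(√h₀ − √h)/0.009728 = 2·5.994·(√3.723 − √1.729)/0.009728
  = 11.9880 × (1.92951 − 1.31491) / 0.009728 = 757.375 s.

757.4 s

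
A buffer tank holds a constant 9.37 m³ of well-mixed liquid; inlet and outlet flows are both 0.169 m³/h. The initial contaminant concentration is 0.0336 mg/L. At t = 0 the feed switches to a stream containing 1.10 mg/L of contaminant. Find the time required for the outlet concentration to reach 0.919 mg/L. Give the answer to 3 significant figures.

Mass balance on the solute (V constant): V dC/dt = Q(C_in − C), so τ = V/Q = 55.444 h.
C(t) = C_in + (C₀ − C_in) e^(−t/τ). Set C = 0.919 and solve for t:
e^(−t/τ) = (C − C_in)/(C₀ − C_in) = (0.919 − 1.10)/(0.0336 − 1.10) = 0.16973
t = −τ ln(…) = 55.444 × 1.7735 = 98.332 h.

98.3 h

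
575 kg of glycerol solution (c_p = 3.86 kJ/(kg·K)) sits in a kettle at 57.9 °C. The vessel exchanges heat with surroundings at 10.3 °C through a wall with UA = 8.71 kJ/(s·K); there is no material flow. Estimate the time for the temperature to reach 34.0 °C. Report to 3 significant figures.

178 s

M c_p dT/dt = −UA(T − T_amb).
τ = M c_p/UA = 254.82 s; T_ss = T_amb = 10.300 °C.
T(t) = T_ss + (T₀ − T_ss)e^(−t/τ); set T = 34.0:
t = −τ ln[(T − T_ss)/(T₀ − T_ss)] = −254.82 · ln(0.49790) = 177.70 s.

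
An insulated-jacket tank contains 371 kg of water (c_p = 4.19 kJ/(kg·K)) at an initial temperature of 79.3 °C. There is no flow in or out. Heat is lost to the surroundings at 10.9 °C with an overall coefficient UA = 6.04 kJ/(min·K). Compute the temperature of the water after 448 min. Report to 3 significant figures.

22.9 °C

Energy balance: M c_p dT/dt = −UA(T − T_amb).
dT/dt = (T_ss − T)/τ with T_ss = T_amb = 10.900 °C, τ = M c_p/UA = 371·4.19/6.04 = 257.37 min.
Solution: T(t) = T_ss + (T₀ − T_ss) e^(−t/τ).
T(448) = 10.900 + (68.400)·0.17540 = 22.897 °C.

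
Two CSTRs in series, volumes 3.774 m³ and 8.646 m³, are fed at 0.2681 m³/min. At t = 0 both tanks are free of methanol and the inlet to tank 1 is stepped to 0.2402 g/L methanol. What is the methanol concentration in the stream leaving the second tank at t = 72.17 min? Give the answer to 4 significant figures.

Each tank obeys Vᵢ dCᵢ/dt = Q(Cᵢ₋₁ − Cᵢ), so τᵢ = Vᵢ/Q.
τ₁ = 3.774/0.2681 = 14.0768 min; τ₂ = 8.646/0.2681 = 32.2492 min.
Solving the cascade with C₁(0)=C₂(0)=0 gives C₂(t) = C_in[1 − (τ₁ e^(−t/τ₁) − τ₂ e^(−t/τ₂))/(τ₁ − τ₂)].
At t = 72.17: e^(−t/τ₁) = 0.00593516, e^(−t/τ₂) = 0.106684.
C₂ = 0.2402·[1 − (14.0768·0.00593516 − 32.2492·0.106684)/(-18.1723)] = 0.2402·0.815274 = 0.195829 g/L.

0.1958 g/L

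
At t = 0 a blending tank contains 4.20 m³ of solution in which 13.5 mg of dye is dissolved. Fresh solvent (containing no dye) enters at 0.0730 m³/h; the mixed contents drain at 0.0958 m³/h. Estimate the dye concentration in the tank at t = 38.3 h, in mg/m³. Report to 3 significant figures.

1.52 mg/m³

Total volume: dV/dt = Q_in − Q_out = -0.022800 m³/h, so V(t) = 4.20 − 0.022800 t and V(38.3) = 3.3268 m³.
No dye enters, so dm/dt = −Q_out · (m/V).
Separate: dm/m = −Q_out dt/V(t) ⇒ ln(m/m₀) = −(Q_out/(Q_in−Q_out)) ln(V/V₀).
m = m₀ (V₀/V)^(Q_out/(Q_in−Q_out)) = 13.5 × (4.20/3.3268)^(-4.2018) = 5.0699 mg.
C = m/V = 5.0699/3.3268 = 1.5240 mg/m³.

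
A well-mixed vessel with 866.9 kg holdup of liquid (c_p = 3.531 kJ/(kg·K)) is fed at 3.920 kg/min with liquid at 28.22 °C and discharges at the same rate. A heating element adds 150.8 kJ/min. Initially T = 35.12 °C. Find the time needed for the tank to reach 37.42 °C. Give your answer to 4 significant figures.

189.6 min

Heat balance on the well-mixed liquid: M c_p dT/dt = ṁ c_p (T_in − T) + 150.8.
τ = M/ṁ = 221.148 min; T_ss = T_in + Q̇/(ṁ c_p) = 39.1148 °C.
T(t) = T_ss + (T₀ − T_ss) e^(−t/τ). Set T = 37.42:
e^(−t/τ) = (37.42 − 39.1148)/(35.12 − 39.1148) = 0.424245
t = −221.148 · ln(0.424245) = 189.622 min.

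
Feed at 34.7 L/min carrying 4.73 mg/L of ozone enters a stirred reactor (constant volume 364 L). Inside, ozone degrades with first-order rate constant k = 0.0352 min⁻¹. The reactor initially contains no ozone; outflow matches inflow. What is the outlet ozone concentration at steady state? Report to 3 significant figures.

3.45 mg/L

V dC/dt = Q(C_in − C) − k V C.
At steady state: 0 = Q C_in − (Q + kV) C_ss, so C_ss = Q C_in/(Q + kV).
C_ss = 34.7·4.73/(34.7 + 0.0352·364) = 164.13/47.513 = 3.4545 mg/L.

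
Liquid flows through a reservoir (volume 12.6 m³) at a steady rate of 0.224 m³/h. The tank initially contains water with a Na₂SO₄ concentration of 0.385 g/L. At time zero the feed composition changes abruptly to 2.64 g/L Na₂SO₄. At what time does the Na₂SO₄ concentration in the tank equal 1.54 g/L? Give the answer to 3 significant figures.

Species balance: V dC/dt = Q(C_in − C) ⇒ τ = V/Q = 56.250 h.
C(t) = C_in + (C₀ − C_in) e^(−t/τ). Set C = 1.54 and solve for t:
e^(−t/τ) = (C − C_in)/(C₀ − C_in) = (1.54 − 2.64)/(0.385 − 2.64) = 0.48780
t = −τ ln(…) = 56.250 × 0.71784 = 40.378 h.

40.4 h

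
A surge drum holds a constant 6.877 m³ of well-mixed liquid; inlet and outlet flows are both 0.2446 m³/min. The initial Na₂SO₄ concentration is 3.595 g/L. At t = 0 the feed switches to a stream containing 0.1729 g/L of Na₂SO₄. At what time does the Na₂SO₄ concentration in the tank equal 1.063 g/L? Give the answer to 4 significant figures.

Transient balance on the dissolved component: V dC/dt = Q(C_in − C), so τ = V/Q = 28.1153 min.
C(t) = C_in + (C₀ − C_in) e^(−t/τ). Set C = 1.063 and solve for t:
e^(−t/τ) = (C − C_in)/(C₀ − C_in) = (1.063 − 0.1729)/(3.595 − 0.1729) = 0.260103
t = −τ ln(…) = 28.1153 × 1.34668 = 37.8622 min.

37.86 min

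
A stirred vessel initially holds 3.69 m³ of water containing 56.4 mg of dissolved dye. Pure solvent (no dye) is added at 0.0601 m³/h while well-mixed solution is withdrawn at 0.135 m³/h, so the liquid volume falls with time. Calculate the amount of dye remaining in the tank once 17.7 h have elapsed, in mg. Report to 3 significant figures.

25.3 mg

Total volume: dV/dt = Q_in − Q_out = -0.074900 m³/h, so V(t) = 3.69 − 0.074900 t and V(17.7) = 2.3643 m³.
Species balance (pure solvent in): dm/dt = −Q_out · m/V(t).
Separate: dm/m = −Q_out dt/V(t) ⇒ ln(m/m₀) = −(Q_out/(Q_in−Q_out)) ln(V/V₀).
m = m₀ (V₀/V)^(Q_out/(Q_in−Q_out)) = 56.4 × (3.69/2.3643)^(-1.8024) = 25.283 mg.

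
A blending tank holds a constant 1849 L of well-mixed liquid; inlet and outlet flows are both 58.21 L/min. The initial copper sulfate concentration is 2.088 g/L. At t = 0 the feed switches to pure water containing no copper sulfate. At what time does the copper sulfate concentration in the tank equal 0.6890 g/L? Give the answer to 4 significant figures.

35.22 min

Unsteady species balance (constant V, well mixed): V dC/dt = Q(C_in − C), so τ = V/Q = 31.7643 min.
C(t) = C_in + (C₀ − C_in) e^(−t/τ). Set C = 0.6890 and solve for t:
e^(−t/τ) = (C − C_in)/(C₀ − C_in) = (0.6890 − 0)/(2.088 − 0) = 0.329981
t = −τ ln(…) = 31.7643 × 1.10872 = 35.2177 min.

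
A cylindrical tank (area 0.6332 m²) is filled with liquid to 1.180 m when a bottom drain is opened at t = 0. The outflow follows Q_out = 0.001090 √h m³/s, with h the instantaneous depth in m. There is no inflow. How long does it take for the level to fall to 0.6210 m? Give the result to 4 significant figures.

346.5 s

With no inflow, A dh/dt = −0.001090 √h.
∫ h^(−1/2) dh = −(0.001090/A) ∫ dt, giving 2√h = 2√h₀ − (0.001090/A) t.
t = 2A(√h₀ − √h)/0.001090 = 2·0.6332·(√1.180 − √0.6210)/0.001090
  = 1.26640 × (1.08628 − 0.788036) / 0.001090 = 346.509 s.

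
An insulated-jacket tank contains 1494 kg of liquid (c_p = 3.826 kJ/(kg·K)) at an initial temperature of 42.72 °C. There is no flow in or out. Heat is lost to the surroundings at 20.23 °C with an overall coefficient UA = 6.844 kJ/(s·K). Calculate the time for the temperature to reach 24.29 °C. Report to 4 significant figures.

1430 s

M c_p dT/dt = −UA(T − T_amb).
τ = M c_p/UA = 835.191 s; T_ss = T_amb = 20.2300 °C.
T(t) = T_ss + (T₀ − T_ss)e^(−t/τ); set T = 24.29:
t = −τ ln[(T − T_ss)/(T₀ − T_ss)] = −835.191 · ln(0.180525) = 1429.75 s.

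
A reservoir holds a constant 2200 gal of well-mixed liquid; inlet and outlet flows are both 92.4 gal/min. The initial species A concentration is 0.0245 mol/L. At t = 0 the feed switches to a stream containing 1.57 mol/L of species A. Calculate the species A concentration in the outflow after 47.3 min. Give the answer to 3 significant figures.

1.36 mol/L

Species balance on the tank: V dC/dt = Q(C_in − C).
Rewrite as dC/dt + C/τ = C_in/τ, τ = V/Q = 23.810 min.
C approaches C_in exponentially: C(t) = C_in + (C₀ − C_in) e^(−t/τ).
C(47.3) = 1.57 + (0.0245 − 1.57)·e^(−47.3/23.810) = 1.57 + (-1.5455)·0.13716 = 1.3580 mol/L.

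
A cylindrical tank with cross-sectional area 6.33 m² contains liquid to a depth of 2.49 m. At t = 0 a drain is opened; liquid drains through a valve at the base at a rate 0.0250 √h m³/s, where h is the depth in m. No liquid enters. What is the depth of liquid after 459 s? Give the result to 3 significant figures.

0.451 m

A dh/dt = −Q_out = −0.0250 √h.
∫ h^(−1/2) dh = −(0.0250/A) ∫ dt, giving 2√h = 2√h₀ − (0.0250/A) t.
√h = √2.49 − 0.0250·459/(2·6.33) = 1.5780 − 0.90640 = 0.67158.
h = 0.67158² = 0.45101 m.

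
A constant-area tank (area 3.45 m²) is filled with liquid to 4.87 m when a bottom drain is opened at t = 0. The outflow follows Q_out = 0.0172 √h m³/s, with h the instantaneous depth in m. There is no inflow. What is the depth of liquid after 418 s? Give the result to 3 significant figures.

A dh/dt = −Q_out = −0.0172 √h.
This is separable: 2 d(√h)/dt = −0.0172/A, so √h = √h₀ − (0.0172/(2A)) t.
√h = √4.87 − 0.0172·418/(2·3.45) = 2.2068 − 1.0420 = 1.1648.
h = 1.1648² = 1.3568 m.

1.36 m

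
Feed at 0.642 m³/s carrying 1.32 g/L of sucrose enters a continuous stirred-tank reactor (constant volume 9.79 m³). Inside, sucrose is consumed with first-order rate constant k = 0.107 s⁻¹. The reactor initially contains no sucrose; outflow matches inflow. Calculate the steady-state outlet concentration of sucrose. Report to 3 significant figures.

Species balance: V dC/dt = Q C_in − Q C − k V C.
At steady state: 0 = Q C_in − (Q + kV) C_ss, so C_ss = Q C_in/(Q + kV).
C_ss = 0.642·1.32/(0.642 + 0.107·9.79) = 0.84744/1.6895 = 0.50158 g/L.

0.502 g/L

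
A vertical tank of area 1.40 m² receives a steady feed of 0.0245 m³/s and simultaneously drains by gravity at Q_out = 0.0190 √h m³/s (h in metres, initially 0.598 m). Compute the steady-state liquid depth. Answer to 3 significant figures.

1.66 m

Unsteady balance on liquid volume: A dh/dt = Q_in − 0.0190 √h. At steady state dh/dt = 0:
Q_in = 0.0190 √h_ss ⇒ √h_ss = 0.0245/0.0190 = 1.2895.
h_ss = 1.2895² = 1.6627 m. (Since h₀ = 0.598 m < h_ss, the level will rise toward this value.)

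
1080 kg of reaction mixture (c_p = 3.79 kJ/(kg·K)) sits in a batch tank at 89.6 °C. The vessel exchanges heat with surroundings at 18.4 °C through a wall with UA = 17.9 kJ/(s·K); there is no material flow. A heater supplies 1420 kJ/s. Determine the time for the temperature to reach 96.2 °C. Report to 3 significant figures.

382 s

M c_p dT/dt = −UA(T − T_amb) + Q̇.
τ = M c_p/UA = 228.67 s; T_ss = T_amb + Q̇/UA = 18.4 + 1420/17.9 = 97.730 °C.
T(t) = T_ss + (T₀ − T_ss)e^(−t/τ); set T = 96.2:
t = −τ ln[(T − T_ss)/(T₀ − T_ss)] = −228.67 · ln(0.18815) = 381.99 s.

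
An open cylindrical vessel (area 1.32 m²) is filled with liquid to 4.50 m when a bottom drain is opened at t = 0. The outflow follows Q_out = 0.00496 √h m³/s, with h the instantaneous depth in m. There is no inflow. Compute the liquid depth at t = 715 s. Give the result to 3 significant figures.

0.605 m

With no inflow, A dh/dt = −0.00496 √h.
∫ h^(−1/2) dh = −(0.00496/A) ∫ dt, giving 2√h = 2√h₀ − (0.00496/A) t.
√h = √4.50 − 0.00496·715/(2·1.32) = 2.1213 − 1.3433 = 0.77799.
h = 0.77799² = 0.60526 m.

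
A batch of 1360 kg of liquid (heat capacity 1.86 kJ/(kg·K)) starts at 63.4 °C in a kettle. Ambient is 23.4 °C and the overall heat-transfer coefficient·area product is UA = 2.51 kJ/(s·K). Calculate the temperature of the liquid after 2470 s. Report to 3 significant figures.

Lumped-capacitance energy balance: M c_p dT/dt = UA(T_amb − T).
dT/dt = (T_ss − T)/τ with T_ss = T_amb = 23.400 °C, τ = M c_p/UA = 1360·1.86/2.51 = 1007.8 s.
T approaches T_ss exponentially: T(t) = T_ss + (T₀ − T_ss) e^(−t/τ).
T(2470) = 23.400 + (40.000)·0.086219 = 26.849 °C.

26.8 °C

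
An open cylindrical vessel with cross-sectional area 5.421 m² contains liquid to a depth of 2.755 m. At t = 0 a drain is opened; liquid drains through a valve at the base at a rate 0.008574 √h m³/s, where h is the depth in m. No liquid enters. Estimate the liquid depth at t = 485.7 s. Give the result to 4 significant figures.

1.627 m

A dh/dt = −Q_out = −0.008574 √h.
∫ h^(−1/2) dh = −(0.008574/A) ∫ dt, giving 2√h = 2√h₀ − (0.008574/A) t.
√h = √2.755 − 0.008574·485.7/(2·5.421) = 1.65982 − 0.384098 = 1.27572.
h = 1.27572² = 1.62746 m.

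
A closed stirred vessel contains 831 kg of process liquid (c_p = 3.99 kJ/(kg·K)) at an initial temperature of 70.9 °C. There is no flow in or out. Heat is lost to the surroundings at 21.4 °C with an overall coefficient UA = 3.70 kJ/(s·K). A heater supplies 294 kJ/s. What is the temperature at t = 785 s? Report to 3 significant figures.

88.4 °C

M c_p dT/dt = −UA(T − T_amb) + Q̇.
dT/dt = (T_ss − T)/τ with T_ss = T_amb + Q̇/UA = 21.4 + 294/3.70 = 100.86 °C, τ = M c_p/UA = 831·3.99/3.70 = 896.13 s.
T approaches T_ss exponentially: T(t) = T_ss + (T₀ − T_ss) e^(−t/τ).
T(785) = 100.86 + (-29.959)·0.41645 = 88.383 °C.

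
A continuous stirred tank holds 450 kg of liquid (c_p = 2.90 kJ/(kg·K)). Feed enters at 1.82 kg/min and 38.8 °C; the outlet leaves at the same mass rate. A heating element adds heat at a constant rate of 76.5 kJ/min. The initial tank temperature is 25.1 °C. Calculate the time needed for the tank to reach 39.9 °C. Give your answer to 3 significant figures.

184 min

Unsteady energy balance on the tank contents: M c_p dT/dt = ṁ c_p (T_in − T) + 76.5.
τ = M/ṁ = 247.25 min; T_ss = T_in + Q̇/(ṁ c_p) = 53.294 °C.
T(t) = T_ss + (T₀ − T_ss) e^(−t/τ). Set T = 39.9:
e^(−t/τ) = (39.9 − 53.294)/(25.1 − 53.294) = 0.47507
t = −247.25 · ln(0.47507) = 184.03 min.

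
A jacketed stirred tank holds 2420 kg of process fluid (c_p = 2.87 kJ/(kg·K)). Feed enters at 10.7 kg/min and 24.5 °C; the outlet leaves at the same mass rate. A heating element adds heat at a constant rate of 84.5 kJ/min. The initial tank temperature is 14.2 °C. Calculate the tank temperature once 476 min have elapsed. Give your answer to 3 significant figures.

Unsteady energy balance on the tank contents: M c_p dT/dt = ṁ c_p (T_in − T) + 84.5.
τ = M/ṁ = 226.17 min; T_ss = T_in + Q̇/(ṁ c_p) = 24.5 + 84.5/(10.7·2.87) = 27.252 °C.
Integrating: T(t) = T_ss + (T₀ − T_ss) e^(−t/τ).
T(476) = 27.252 + (-13.052)·e^(−476/226.17) = 27.252 + (-13.052)·0.12189 = 25.661 °C.

25.7 °C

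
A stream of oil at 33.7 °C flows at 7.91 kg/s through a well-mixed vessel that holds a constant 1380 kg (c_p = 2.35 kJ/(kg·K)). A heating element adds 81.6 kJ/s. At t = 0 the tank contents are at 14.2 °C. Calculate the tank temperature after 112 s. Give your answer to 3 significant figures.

25.5 °C

Unsteady energy balance on the tank contents: M c_p dT/dt = ṁ c_p (T_in − T) + 81.6.
Rearrange: dT/dt = (T_ss − T)/τ with τ = M/ṁ = 174.46 s and T_ss = T_in + Q̇/(ṁ c_p) = 38.090 °C.
This is linear first-order; T(t) = T_ss + (T₀ − T_ss) e^(−t/τ).
T(112) = 38.090 + (-23.890)·e^(−112/174.46) = 38.090 + (-23.890)·0.52625 = 25.518 °C.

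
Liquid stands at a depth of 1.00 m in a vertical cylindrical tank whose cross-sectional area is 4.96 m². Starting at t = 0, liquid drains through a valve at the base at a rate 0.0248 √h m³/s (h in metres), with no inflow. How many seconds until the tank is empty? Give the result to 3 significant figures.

400 s

Mass balance (ρ constant): A dh/dt = −0.0248 √h.
∫ h^(−1/2) dh = −(0.0248/A) ∫ dt, giving 2√h = 2√h₀ − (0.0248/A) t.
Set h = 0: 2√h₀ = (0.0248/A) t_empty ⇒ t_empty = 2A√h₀/0.0248.
t_empty = 2·4.96·√1.00/0.0248 = 9.9200·1.0000/0.0248 = 400.00 s.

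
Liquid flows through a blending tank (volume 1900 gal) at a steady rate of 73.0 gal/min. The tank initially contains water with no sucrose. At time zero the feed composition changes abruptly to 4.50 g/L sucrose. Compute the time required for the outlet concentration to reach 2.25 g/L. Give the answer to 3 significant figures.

18.0 min

Species balance: V dC/dt = Q(C_in − C) ⇒ τ = V/Q = 26.027 min.
C(t) = C_in + (C₀ − C_in) e^(−t/τ). Set C = 2.25 and solve for t:
e^(−t/τ) = (C − C_in)/(C₀ − C_in) = (2.25 − 4.50)/(0 − 4.50) = 0.50000
t = −τ ln(…) = 26.027 × 0.69315 = 18.041 min.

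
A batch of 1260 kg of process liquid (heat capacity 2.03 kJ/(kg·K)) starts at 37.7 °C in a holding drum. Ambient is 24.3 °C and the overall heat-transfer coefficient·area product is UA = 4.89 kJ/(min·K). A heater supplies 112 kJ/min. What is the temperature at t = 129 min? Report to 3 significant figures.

M c_p dT/dt = −UA(T − T_amb) + Q̇.
dT/dt = (T_ss − T)/τ with T_ss = T_amb + Q̇/UA = 24.3 + 112/4.89 = 47.204 °C, τ = M c_p/UA = 1260·2.03/4.89 = 523.07 min.
Integrating: T(t) = T_ss + (T₀ − T_ss) e^(−t/τ).
T(129) = 47.204 + (-9.5039)·0.78144 = 39.777 °C.

39.8 °C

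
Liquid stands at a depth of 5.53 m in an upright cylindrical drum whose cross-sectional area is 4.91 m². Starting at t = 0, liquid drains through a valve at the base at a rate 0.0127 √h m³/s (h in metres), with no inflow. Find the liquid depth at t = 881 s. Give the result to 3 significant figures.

A dh/dt = −Q_out = −0.0127 √h.
This is separable: 2 d(√h)/dt = −0.0127/A, so √h = √h₀ − (0.0127/(2A)) t.
√h = √5.53 − 0.0127·881/(2·4.91) = 2.3516 − 1.1394 = 1.2122.
h = 1.2122² = 1.4695 m.

1.47 m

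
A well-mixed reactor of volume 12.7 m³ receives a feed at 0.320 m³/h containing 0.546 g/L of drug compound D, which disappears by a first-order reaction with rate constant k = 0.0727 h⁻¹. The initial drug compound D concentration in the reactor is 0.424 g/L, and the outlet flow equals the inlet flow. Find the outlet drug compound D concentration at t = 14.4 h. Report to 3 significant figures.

0.210 g/L

Species balance: V dC/dt = Q C_in − Q C − k V C.
dC/dt = (Q/V) C_in − (Q/V + k) C; effective rate a = Q/V + k = 0.025197 + 0.0727 = 0.097897 h⁻¹.
C_ss = Q C_in/(Q + kV) = 0.14053 g/L; C(t) = C_ss + (C₀ − C_ss) e^(−a t).
C(14.4) = 0.14053 + (0.28347)·e^(−0.097897·14.4) = 0.14053 + (0.28347)·0.24421 = 0.20976 g/L.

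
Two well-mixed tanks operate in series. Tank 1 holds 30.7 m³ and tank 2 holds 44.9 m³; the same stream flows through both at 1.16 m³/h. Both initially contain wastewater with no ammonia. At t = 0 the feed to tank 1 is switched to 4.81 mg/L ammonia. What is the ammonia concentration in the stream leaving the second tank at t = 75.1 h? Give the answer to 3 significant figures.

Species balance on tank i: dCᵢ/dt = (Cᵢ₋₁ − Cᵢ)/τᵢ with τᵢ = Vᵢ/Q.
τ₁ = 30.7/1.16 = 26.466 h; τ₂ = 44.9/1.16 = 38.707 h.
Solving the cascade with C₁(0)=C₂(0)=0 gives C₂(t) = C_in[1 − (τ₁ e^(−t/τ₁) − τ₂ e^(−t/τ₂))/(τ₁ − τ₂)].
At t = 75.1: e^(−t/τ₁) = 0.058563, e^(−t/τ₂) = 0.14367.
C₂ = 4.81·[1 − (26.466·0.058563 − 38.707·0.14367)/(-12.241)] = 4.81·0.67232 = 3.2339 mg/L.

3.23 mg/L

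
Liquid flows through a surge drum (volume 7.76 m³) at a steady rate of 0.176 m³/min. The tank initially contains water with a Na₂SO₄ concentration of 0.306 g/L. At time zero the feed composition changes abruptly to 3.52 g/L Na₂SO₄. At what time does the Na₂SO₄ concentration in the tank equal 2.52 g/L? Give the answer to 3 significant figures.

51.5 min

Species balance: V dC/dt = Q(C_in − C) ⇒ τ = V/Q = 44.091 min.
C(t) = C_in + (C₀ − C_in) e^(−t/τ). Set C = 2.52 and solve for t:
e^(−t/τ) = (C − C_in)/(C₀ − C_in) = (2.52 − 3.52)/(0.306 − 3.52) = 0.31114
t = −τ ln(…) = 44.091 × 1.1675 = 51.477 min.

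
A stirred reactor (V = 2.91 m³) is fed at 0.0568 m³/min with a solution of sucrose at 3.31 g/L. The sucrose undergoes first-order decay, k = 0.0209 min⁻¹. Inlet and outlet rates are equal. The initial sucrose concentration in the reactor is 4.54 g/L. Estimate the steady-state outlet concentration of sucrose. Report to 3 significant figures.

1.60 g/L

Accumulation = in − out − consumed: V dC/dt = Q C_in − Q C − k V C.
At steady state: 0 = Q C_in − (Q + kV) C_ss, so C_ss = Q C_in/(Q + kV).
C_ss = 0.0568·3.31/(0.0568 + 0.0209·2.91) = 0.18801/0.11762 = 1.5984 g/L.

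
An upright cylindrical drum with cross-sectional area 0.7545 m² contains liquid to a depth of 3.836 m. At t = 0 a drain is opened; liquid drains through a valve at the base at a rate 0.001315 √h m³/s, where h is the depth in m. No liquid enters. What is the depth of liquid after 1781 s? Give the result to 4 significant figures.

A dh/dt = −Q_out = −0.001315 √h.
∫ h^(−1/2) dh = −(0.001315/A) ∫ dt, giving 2√h = 2√h₀ − (0.001315/A) t.
√h = √3.836 − 0.001315·1781/(2·0.7545) = 1.95857 − 1.55203 = 0.406540.
h = 0.406540² = 0.165275 m.

0.1653 m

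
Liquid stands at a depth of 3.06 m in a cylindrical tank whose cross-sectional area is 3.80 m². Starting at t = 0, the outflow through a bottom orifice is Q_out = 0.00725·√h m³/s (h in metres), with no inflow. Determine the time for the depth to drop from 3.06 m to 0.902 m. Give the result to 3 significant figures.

838 s

With no inflow, A dh/dt = −0.00725 √h.
This is separable: 2 d(√h)/dt = −0.00725/A, so √h = √h₀ − (0.00725/(2A)) t.
t = 2A(√h₀ − √h)/0.00725 = 2·3.80·(√3.06 − √0.902)/0.00725
  = 7.6000 × (1.7493 − 0.94974) / 0.00725 = 838.15 s.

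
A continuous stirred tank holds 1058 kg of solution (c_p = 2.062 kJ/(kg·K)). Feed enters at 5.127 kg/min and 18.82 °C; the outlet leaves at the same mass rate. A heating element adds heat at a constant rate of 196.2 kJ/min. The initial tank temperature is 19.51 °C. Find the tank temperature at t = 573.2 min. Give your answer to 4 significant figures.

36.27 °C

M c_p dT/dt = ṁ c_p (T_in − T) + Q̇.
Rearrange: dT/dt = (T_ss − T)/τ with τ = M/ṁ = 206.358 min and T_ss = T_in + Q̇/(ṁ c_p) = 37.3787 °C.
Integrating: T(t) = T_ss + (T₀ − T_ss) e^(−t/τ).
T(573.2) = 37.3787 + (-17.8687)·e^(−573.2/206.358) = 37.3787 + (-17.8687)·0.0621820 = 36.2676 °C.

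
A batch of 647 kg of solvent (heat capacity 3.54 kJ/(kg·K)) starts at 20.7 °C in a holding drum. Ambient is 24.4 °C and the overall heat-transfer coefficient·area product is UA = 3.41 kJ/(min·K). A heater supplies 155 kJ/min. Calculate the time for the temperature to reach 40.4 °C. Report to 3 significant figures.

First-law balance (no shaft work): M c_p dT/dt = −UA(T − T_amb) + Q̇.
τ = M c_p/UA = 671.67 min; T_ss = T_amb + Q̇/UA = 24.4 + 155/3.41 = 69.855 °C.
T(t) = T_ss + (T₀ − T_ss)e^(−t/τ); set T = 40.4:
t = −τ ln[(T − T_ss)/(T₀ − T_ss)] = −671.67 · ln(0.59922) = 343.97 min.

344 min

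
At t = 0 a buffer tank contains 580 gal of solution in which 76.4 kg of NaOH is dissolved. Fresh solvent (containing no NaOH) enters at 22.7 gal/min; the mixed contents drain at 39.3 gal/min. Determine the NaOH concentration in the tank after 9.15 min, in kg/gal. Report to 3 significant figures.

Let m(t) be the amount of NaOH. Volume: V(t) = V₀ + (Q_in − Q_out) t = 580 − 16.600 t; V(9.15) = 428.11 gal.
Species balance (pure solvent in): dm/dt = −Q_out · m/V(t).
Separate: dm/m = −Q_out dt/V(t) ⇒ ln(m/m₀) = −(Q_out/(Q_in−Q_out)) ln(V/V₀).
m = m₀ (V₀/V)^(Q_out/(Q_in−Q_out)) = 76.4 × (580/428.11)^(-2.3675) = 37.230 kg.
C = m/V = 37.230/428.11 = 0.086963 kg/gal.

0.0870 kg/gal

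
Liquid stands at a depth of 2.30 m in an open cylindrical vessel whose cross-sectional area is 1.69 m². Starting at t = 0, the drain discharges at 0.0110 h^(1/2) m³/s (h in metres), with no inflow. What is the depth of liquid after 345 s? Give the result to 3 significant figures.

0.155 m

Unsteady balance on liquid volume: A dh/dt = −0.0110 √h.
∫ h^(−1/2) dh = −(0.0110/A) ∫ dt, giving 2√h = 2√h₀ − (0.0110/A) t.
√h = √2.30 − 0.0110·345/(2·1.69) = 1.5166 − 1.1228 = 0.39379.
h = 0.39379² = 0.15507 m.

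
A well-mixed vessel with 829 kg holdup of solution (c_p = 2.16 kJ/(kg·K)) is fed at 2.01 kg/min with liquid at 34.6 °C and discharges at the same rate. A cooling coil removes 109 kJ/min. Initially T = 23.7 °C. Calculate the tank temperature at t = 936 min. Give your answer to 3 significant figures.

M c_p dT/dt = ṁ c_p (T_in − T) − Q̇.
Rearrange: dT/dt = (T_ss − T)/τ with τ = M/ṁ = 412.44 min and T_ss = T_in − Q̇/(ṁ c_p) = 9.4940 °C.
Solution: T(t) = T_ss + (T₀ − T_ss) e^(−t/τ).
T(936) = 9.4940 + (14.206)·e^(−936/412.44) = 9.4940 + (14.206)·0.10337 = 10.963 °C.

11.0 °C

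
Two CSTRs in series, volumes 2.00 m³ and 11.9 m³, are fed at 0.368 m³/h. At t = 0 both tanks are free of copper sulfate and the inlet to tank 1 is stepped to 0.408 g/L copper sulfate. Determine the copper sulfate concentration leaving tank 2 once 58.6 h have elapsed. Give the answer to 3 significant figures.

Time constants: τᵢ = Vᵢ/Q for each well-mixed tank.
τ₁ = 2.00/0.368 = 5.4348 h; τ₂ = 11.9/0.368 = 32.337 h.
Solving the cascade with C₁(0)=C₂(0)=0 gives C₂(t) = C_in[1 − (τ₁ e^(−t/τ₁) − τ₂ e^(−t/τ₂))/(τ₁ − τ₂)].
At t = 58.6: e^(−t/τ₁) = 2.0762e-05, e^(−t/τ₂) = 0.16330.
C₂ = 0.408·[1 − (5.4348·2.0762e-05 − 32.337·0.16330)/(-26.902)] = 0.408·0.80371 = 0.32792 g/L.

0.328 g/L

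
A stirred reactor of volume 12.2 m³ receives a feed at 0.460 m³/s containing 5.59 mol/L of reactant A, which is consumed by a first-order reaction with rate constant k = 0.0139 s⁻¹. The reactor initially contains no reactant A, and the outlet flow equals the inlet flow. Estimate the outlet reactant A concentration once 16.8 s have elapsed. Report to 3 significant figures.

2.37 mol/L

Species balance: V dC/dt = Q C_in − Q C − k V C.
This is linear with rate a = Q/V + k = 0.051605 s⁻¹.
C_ss = Q C_in/(Q + kV) = 4.0843 mol/L; C(t) = C_ss + (C₀ − C_ss) e^(−a t).
C(16.8) = 4.0843 + (-4.0843)·e^(−0.051605·16.8) = 4.0843 + (-4.0843)·0.42023 = 2.3680 mol/L.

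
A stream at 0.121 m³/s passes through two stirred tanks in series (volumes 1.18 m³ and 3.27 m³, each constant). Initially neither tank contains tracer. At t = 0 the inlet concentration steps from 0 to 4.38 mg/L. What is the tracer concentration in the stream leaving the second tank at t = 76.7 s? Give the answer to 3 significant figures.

Species balance on tank i: dCᵢ/dt = (Cᵢ₋₁ − Cᵢ)/τᵢ with τᵢ = Vᵢ/Q.
τ₁ = 1.18/0.121 = 9.7521 s; τ₂ = 3.27/0.121 = 27.025 s.
Solving the cascade with C₁(0)=C₂(0)=0 gives C₂(t) = C_in[1 − (τ₁ e^(−t/τ₁) − τ₂ e^(−t/τ₂))/(τ₁ − τ₂)].
At t = 76.7: e^(−t/τ₁) = 0.00038395, e^(−t/τ₂) = 0.058535.
C₂ = 4.38·[1 − (9.7521·0.00038395 − 27.025·0.058535)/(-17.273)] = 4.38·0.90863 = 3.9798 mg/L.

3.98 mg/L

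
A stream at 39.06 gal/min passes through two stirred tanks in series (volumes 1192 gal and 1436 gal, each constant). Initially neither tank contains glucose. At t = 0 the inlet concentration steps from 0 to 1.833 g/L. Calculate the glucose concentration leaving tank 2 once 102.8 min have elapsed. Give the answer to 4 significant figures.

Time constants: τᵢ = Vᵢ/Q for each well-mixed tank.
τ₁ = 1192/39.06 = 30.5172 min; τ₂ = 1436/39.06 = 36.7640 min.
Tank 1: C₁ = C_in(1 − e^(−t/τ₁)). Tank 2 (τ₁ ≠ τ₂): C₂ = C_in[1 − (τ₁ e^(−t/τ₁) − τ₂ e^(−t/τ₂))/(τ₁ − τ₂)].
At t = 102.8: e^(−t/τ₁) = 0.0344379, e^(−t/τ₂) = 0.0610405.
C₂ = 1.833·[1 − (30.5172·0.0344379 − 36.7640·0.0610405)/(-6.24680)] = 1.833·0.808999 = 1.48290 g/L.

1.483 g/L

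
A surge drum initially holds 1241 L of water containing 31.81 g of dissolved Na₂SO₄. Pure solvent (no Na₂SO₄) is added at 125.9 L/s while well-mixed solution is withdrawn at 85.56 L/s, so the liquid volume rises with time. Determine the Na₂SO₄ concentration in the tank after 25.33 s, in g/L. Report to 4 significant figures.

Total volume: dV/dt = Q_in − Q_out = 40.3400 L/s, so V(t) = 1241 + 40.3400 t and V(25.33) = 2262.81 L.
Species balance (pure solvent in): dm/dt = −Q_out · m/V(t).
Separate: dm/m = −Q_out dt/V(t) ⇒ ln(m/m₀) = −(Q_out/(Q_in−Q_out)) ln(V/V₀).
m = m₀ (V₀/V)^(Q_out/(Q_in−Q_out)) = 31.81 × (1241/2262.81)^(2.12097) = 8.89716 g.
C = m/V = 8.89716/2262.81 = 0.00393190 g/L.

0.003932 g/L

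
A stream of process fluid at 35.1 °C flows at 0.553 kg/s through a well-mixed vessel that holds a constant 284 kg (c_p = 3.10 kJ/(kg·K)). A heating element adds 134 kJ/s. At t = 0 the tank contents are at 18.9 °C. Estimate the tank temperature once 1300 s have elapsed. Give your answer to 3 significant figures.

Energy balance: M c_p dT/dt = ṁ c_p (T_in − T) + 134.
Rearrange: dT/dt = (T_ss − T)/τ with τ = M/ṁ = 513.56 s and T_ss = T_in + Q̇/(ṁ c_p) = 113.27 °C.
Integrating: T(t) = T_ss + (T₀ − T_ss) e^(−t/τ).
T(1300) = 113.27 + (-94.366)·e^(−1300/513.56) = 113.27 + (-94.366)·0.079553 = 105.76 °C.

106 °C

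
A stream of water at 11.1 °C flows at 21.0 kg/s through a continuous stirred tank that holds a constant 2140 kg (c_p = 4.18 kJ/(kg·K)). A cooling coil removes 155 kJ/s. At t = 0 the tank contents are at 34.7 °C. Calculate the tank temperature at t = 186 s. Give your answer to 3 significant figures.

13.4 °C

M c_p dT/dt = ṁ c_p (T_in − T) − Q̇.
τ = M/ṁ = 101.90 s; T_ss = T_in − Q̇/(ṁ c_p) = 11.1 − 155/(21.0·4.18) = 9.3342 °C.
Solution: T(t) = T_ss + (T₀ − T_ss) e^(−t/τ).
T(186) = 9.3342 + (25.366)·e^(−186/101.90) = 9.3342 + (25.366)·0.16118 = 13.423 °C.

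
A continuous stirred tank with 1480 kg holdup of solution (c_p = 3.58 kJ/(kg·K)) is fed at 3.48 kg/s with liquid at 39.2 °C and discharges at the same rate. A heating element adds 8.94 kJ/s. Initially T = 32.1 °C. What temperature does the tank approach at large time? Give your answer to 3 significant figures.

First-law balance (no shaft work): M c_p dT/dt = ṁ c_p (T_in − T) + 8.94.
At steady state dT/dt = 0 ⇒ T_ss = T_in + Q̇/(ṁ c_p) = 39.2 + 8.94/(3.48·3.58) = 39.918 °C.

39.9 °C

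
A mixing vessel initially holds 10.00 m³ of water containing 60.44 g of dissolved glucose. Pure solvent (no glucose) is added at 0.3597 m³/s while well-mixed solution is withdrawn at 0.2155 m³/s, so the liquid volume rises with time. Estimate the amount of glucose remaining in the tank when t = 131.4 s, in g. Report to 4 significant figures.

Total volume: dV/dt = Q_in − Q_out = 0.144200 m³/s, so V(t) = 10.00 + 0.144200 t and V(131.4) = 28.9479 m³.
Solute balance: dm/dt = 0 − Q_out C = −Q_out m/V(t).
dm/m = −Q_out dt/(V₀ + 0.144200 t); integrating gives ln(m/m₀) = −(Q_out/(Q_in−Q_out)) ln(V/V₀).
m = m₀ (V₀/V)^(Q_out/(Q_in−Q_out)) = 60.44 × (10.00/28.9479)^(1.49445) = 12.3441 g.

12.34 g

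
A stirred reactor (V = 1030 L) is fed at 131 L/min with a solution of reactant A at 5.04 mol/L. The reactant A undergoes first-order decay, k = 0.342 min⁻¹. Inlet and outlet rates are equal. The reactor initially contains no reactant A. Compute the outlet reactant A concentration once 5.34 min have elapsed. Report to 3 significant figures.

Species balance: V dC/dt = Q C_in − Q C − k V C.
dC/dt = (Q/V) C_in − (Q/V + k) C; effective rate a = Q/V + k = 0.12718 + 0.342 = 0.46918 min⁻¹.
C_ss = Q C_in/(Q + kV) = 1.3662 mol/L; C(t) = C_ss + (C₀ − C_ss) e^(−a t).
C(5.34) = 1.3662 + (-1.3662)·e^(−0.46918·5.34) = 1.3662 + (-1.3662)·0.081639 = 1.2547 mol/L.

1.25 mol/L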